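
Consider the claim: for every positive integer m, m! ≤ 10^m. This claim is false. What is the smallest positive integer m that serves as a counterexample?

We need the least positive integer m for which m! > 10^m.
The first 24 eligible values, up to m = 24, all satisfy the conclusion.
m = 25: m! = 15511210043330985984000000 and 10^m = 10000000000000000000000000, so 15511210043330985984000000 > 10000000000000000000000000.
Thus m = 25 disproves the claim, and no smaller m works.

m = 25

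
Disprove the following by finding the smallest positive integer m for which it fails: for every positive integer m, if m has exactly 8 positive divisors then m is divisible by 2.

For m = 24, 30, 40, 42, …, 88, 102, 104 the conclusion holds.
m = 105: τ(105) = 8; 105 mod 2 = 1.
Hence m = 105 is a counterexample.

m = 105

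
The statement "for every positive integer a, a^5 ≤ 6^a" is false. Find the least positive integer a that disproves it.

a = 3

We need the least positive integer a for which a^5 > 6^a.
For a = 1, 2 the conclusion holds.
a = 3: a^5 = 243 and 6^a = 216, so 243 > 216.
Hence a = 3 is a counterexample.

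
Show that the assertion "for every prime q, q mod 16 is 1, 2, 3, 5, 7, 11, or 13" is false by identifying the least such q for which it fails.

q = 31

We need the least prime q for which the claim fails.
The first 10 eligible values, up to q = 29, all satisfy the conclusion.
q = 31: 31 mod 16 = 15 — not in {1, 2, 3, 5, 7, 11, 13}.
So q = 31 is the smallest counterexample.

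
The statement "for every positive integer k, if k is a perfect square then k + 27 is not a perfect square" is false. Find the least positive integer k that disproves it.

k = 9

For k = 1, 4 the conclusion holds.
k = 9: 9 = 3² and 9 + 27 = 36 = 6².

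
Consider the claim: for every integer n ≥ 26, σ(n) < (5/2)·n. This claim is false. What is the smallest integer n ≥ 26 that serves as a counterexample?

n = 36

Check each integer n ≥ 26 in order until the claim fails.
For n = 26, 27, 28, 29, 30, 31, 32, 33, 34, 35 the conclusion holds.
n = 36: σ(36) = 91; 91 ≥ 90.
Hence n = 36 is a counterexample.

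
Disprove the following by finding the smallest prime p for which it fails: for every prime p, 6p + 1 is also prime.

A counterexample is any prime p such that 6p + 1 is not prime; we check each in order.
p = 2: 6p + 1 = 13, prime.
p = 3: 6p + 1 = 19, prime.
p = 5: 6p + 1 = 31, prime.
p = 7: 6p + 1 = 43, prime.
p = 11: 6p + 1 = 67, prime.
p = 13: 6p + 1 = 79, prime.
p = 17: 6p + 1 = 103, prime.
p = 19: 6p + 1 = 115 = 5 × 23, not prime.

p = 19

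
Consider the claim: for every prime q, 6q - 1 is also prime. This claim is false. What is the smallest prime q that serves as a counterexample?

q = 11

A counterexample is any prime q such that 6q - 1 is not prime; we check each in order.
The first 4 eligible values, up to q = 7, all satisfy the conclusion.
q = 11: 6q - 1 = 65 = 5 × 13, not prime.
Hence q = 11 is a counterexample.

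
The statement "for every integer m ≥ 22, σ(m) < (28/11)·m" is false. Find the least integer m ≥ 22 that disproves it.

m = 48

For m = 22, 23, 24, 25, …, 45, 46, 47 the conclusion holds.
m = 48: σ(48) = 124; 124 ≥ 1344/11.
Thus m = 48 disproves the claim, and no smaller m works.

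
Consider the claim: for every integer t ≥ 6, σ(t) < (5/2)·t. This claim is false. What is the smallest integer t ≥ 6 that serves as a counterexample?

t = 24

A counterexample is any integer t ≥ 6 such that the claim fails; we check each in order.
For t = 6, 7, 8, 9, …, 21, 22, 23 the conclusion holds.
t = 24: σ(24) = 60; 60 ≥ 60.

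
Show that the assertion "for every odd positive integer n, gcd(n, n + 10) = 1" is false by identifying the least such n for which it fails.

n = 5

Check each odd positive integer n in order until gcd(n, n + 10) > 1.
For n = 1, 3 the conclusion holds.
n = 5: gcd(5, 15) = 5.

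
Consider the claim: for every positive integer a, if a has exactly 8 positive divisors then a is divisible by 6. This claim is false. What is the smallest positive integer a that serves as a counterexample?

a = 40

A counterexample is any positive integer a such that a has exactly 8 positive divisors but a is not divisible by 6; we check each in order.
a = 24: τ(24) = 8; 24 mod 6 = 0.
a = 30: τ(30) = 8; 30 mod 6 = 0.
a = 40: τ(40) = 8; 40 mod 6 = 4.
Thus a = 40 disproves the claim, and no smaller a works.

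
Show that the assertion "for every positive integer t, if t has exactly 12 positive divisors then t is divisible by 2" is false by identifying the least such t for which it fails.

We need the least positive integer t for which t has exactly 12 positive divisors but t is not divisible by 2.
For t = 60, 72, 84, 90, …, 294, 306, 308 the conclusion holds.
t = 315: τ(315) = 12; 315 mod 2 = 1.

t = 315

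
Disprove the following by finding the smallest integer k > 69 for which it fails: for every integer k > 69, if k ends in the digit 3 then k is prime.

Check each integer k > 69 in order until k ends in the digit 3 but k is not prime.
For k = 73, 83 the conclusion holds.
k = 93: 93 ends in 3; 93 = 3 × 31, composite.
So k = 93 is the smallest counterexample.

k = 93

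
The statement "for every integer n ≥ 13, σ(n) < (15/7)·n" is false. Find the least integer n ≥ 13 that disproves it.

n = 18

Check each integer n ≥ 13 in order until the claim fails.
n = 13: σ(13) = 14; 14 < 195/7.
n = 14: σ(14) = 24; 24 < 30.
n = 15: σ(15) = 24; 24 < 225/7.
n = 16: σ(16) = 31; 31 < 240/7.
n = 17: σ(17) = 18; 18 < 255/7.
n = 18: σ(18) = 39; 39 ≥ 270/7.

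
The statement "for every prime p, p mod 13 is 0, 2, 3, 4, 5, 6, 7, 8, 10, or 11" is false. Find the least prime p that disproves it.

p = 53

For p = 2, 3, 5, 7, …, 41, 43, 47 the conclusion holds.
p = 53: 53 mod 13 = 1 — not in {0, 2, 3, 4, 5, 6, 7, 8, 10, 11}.
So p = 53 is the smallest counterexample.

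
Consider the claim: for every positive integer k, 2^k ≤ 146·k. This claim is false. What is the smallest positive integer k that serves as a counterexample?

Check each positive integer k in order until 2^k > 146·k.
For k = 1, 2, 3, 4, 5, 6, 7, 8, 9, 10 the conclusion holds.
k = 11: 2^k = 2048 and 146·k = 1606, so 2048 > 1606.
So k = 11 is the smallest counterexample.

k = 11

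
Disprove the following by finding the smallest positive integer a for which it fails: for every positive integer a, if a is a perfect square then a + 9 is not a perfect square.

A counterexample is any positive integer a such that a is a perfect square but a + 9 is a perfect square; we check each in order.
a = 1: 1 + 9 = 10, not a perfect square.
a = 4: 4 + 9 = 13, not a perfect square.
a = 9: 9 + 9 = 18, not a perfect square.
a = 16: 16 = 4² and 16 + 9 = 25 = 5².

a = 16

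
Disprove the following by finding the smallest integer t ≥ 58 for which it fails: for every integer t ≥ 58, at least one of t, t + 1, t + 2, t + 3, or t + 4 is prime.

Check each integer t ≥ 58 in order until t, t + 1, t + 2, t + 3, t + 4 are all composite.
The first 4 eligible values, up to t = 61, all satisfy the conclusion.
t = 62: 62 = 2 × 31; 63 = 3 × 21; 64 = 2 × 32; 65 = 5 × 13; 66 = 2 × 33 — all composite.

t = 62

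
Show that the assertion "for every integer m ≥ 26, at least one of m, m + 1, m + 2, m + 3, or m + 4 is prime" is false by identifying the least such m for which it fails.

Check each integer m ≥ 26 in order until m, m + 1, m + 2, m + 3, m + 4 are all composite.
For m = 26, 27, 28, 29, 30, 31 the conclusion holds.
m = 32: 32 = 2 × 16; 33 = 3 × 11; 34 = 2 × 17; 35 = 5 × 7; 36 = 2 × 18 — all composite.
So m = 32 is the smallest counterexample.

m = 32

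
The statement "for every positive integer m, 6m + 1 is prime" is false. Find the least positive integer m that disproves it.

Check each positive integer m in order until 6m + 1 is not prime.
m = 1: 6m + 1 = 7, prime.
m = 2: 6m + 1 = 13, prime.
m = 3: 6m + 1 = 19, prime.
m = 4: 6m + 1 = 25 = 5 × 5, composite.
So m = 4 is the smallest counterexample.

m = 4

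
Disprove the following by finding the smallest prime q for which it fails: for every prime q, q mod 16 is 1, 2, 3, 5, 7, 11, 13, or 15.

Check each prime q in order until the claim fails.
For q = 2, 3, 5, 7, …, 29, 31, 37 the conclusion holds.
q = 41: 41 mod 16 = 9 — not in {1, 2, 3, 5, 7, 11, 13, 15}.
So q = 41 is the smallest counterexample.

q = 41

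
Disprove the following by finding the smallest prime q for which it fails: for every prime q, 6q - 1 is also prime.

q = 2: 6q - 1 = 11, prime.
q = 3: 6q - 1 = 17, prime.
q = 5: 6q - 1 = 29, prime.
q = 7: 6q - 1 = 41, prime.
q = 11: 6q - 1 = 65 = 5 × 13, not prime.

q = 11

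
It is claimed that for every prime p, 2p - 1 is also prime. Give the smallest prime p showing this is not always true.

A counterexample is any prime p such that 2p - 1 is not prime; we check each in order.
p = 2: 2p - 1 = 3, prime.
p = 3: 2p - 1 = 5, prime.
p = 5: 2p - 1 = 9 = 3 × 3, not prime.

p = 5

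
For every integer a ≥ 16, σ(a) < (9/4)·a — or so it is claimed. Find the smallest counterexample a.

We need the least integer a ≥ 16 for which the claim fails.
For a = 16, 17, 18, 19, 20, 21, 22, 23 the conclusion holds.
a = 24: σ(24) = 60; 60 ≥ 54.

a = 24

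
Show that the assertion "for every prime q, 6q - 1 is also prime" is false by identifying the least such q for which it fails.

A counterexample is any prime q such that 6q - 1 is not prime; we check each in order.
The first 4 eligible values, up to q = 7, all satisfy the conclusion.
q = 11: 6q - 1 = 65 = 5 × 13, not prime.
Hence q = 11 is a counterexample.

q = 11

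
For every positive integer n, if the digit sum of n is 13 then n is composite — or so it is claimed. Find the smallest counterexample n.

n = 67

A counterexample is any positive integer n such that the digit sum of n is 13 but n is prime; we check each in order.
For n = 49, 58 the conclusion holds.
n = 67: digit sum 13; 67 is prime, not composite.
So n = 67 is the smallest counterexample.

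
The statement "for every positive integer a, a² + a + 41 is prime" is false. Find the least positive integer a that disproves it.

A counterexample is any positive integer a such that a² + a + 41 is not prime; we check each in order.
For a = 1, 2, 3, 4, …, 37, 38, 39 the conclusion holds.
a = 40: a² + a + 41 = 1681 = 41 × 41, composite.
Thus a = 40 disproves the claim, and no smaller a works.

a = 40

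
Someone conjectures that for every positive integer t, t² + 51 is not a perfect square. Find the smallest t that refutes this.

t = 7

For t = 1, 2, 3, 4, 5, 6 the conclusion holds.
t = 7: 7² + 51 = 100 = 10², a perfect square.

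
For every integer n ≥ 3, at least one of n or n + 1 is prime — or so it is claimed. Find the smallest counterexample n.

n = 3: 3 is prime.
n = 4: 5 is prime.
n = 5: 5 is prime.
n = 6: 7 is prime.
n = 7: 7 is prime.
n = 8: 8 = 2 × 4; 9 = 3 × 3 — both composite.
Hence n = 8 is a counterexample.

n = 8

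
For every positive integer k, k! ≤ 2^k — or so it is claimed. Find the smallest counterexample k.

For k = 1, 2, 3 the conclusion holds.
k = 4: k! = 24 and 2^k = 16, so 24 > 16.
Hence k = 4 is a counterexample.

k = 4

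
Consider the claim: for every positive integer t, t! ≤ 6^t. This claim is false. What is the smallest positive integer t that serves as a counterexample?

Check each positive integer t in order until t! > 6^t.
For t = 1, 2, 3, 4, …, 11, 12, 13 the conclusion holds.
t = 14: t! = 87178291200 and 6^t = 78364164096, so 87178291200 > 78364164096.
So t = 14 is the smallest counterexample.

t = 14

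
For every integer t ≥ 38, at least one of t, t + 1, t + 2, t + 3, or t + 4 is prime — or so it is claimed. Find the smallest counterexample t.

t = 48

Check each integer t ≥ 38 in order until t, t + 1, t + 2, t + 3, t + 4 are all composite.
The first 10 eligible values, up to t = 47, all satisfy the conclusion.
t = 48: 48 = 2 × 24; 49 = 7 × 7; 50 = 2 × 25; 51 = 3 × 17; 52 = 2 × 26 — all composite.
Thus t = 48 disproves the claim, and no smaller t works.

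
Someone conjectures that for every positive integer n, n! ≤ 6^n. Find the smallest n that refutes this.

The first 13 eligible values, up to n = 13, all satisfy the conclusion.
n = 14: n! = 87178291200 and 6^n = 78364164096, so 87178291200 > 78364164096.
Hence n = 14 is a counterexample.

n = 14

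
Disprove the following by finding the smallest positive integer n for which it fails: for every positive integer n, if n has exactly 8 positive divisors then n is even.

A counterexample is any positive integer n such that n has exactly 8 positive divisors but n is odd; we check each in order.
For n = 24, 30, 40, 42, …, 88, 102, 104 the conclusion holds.
n = 105: divisors of 105: 1, 3, 5, 7, 15, 21, 35, 105; 105 is odd.

n = 105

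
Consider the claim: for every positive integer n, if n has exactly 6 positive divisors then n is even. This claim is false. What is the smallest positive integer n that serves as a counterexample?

Check each positive integer n in order until n has exactly 6 positive divisors but n is odd.
n = 12: divisors of 12: 1, 2, 3, 4, 6, 12; 12 is even.
n = 18: divisors of 18: 1, 2, 3, 6, 9, 18; 18 is even.
n = 20: divisors of 20: 1, 2, 4, 5, 10, 20; 20 is even.
n = 28: divisors of 28: 1, 2, 4, 7, 14, 28; 28 is even.
n = 32: divisors of 32: 1, 2, 4, 8, 16, 32; 32 is even.
n = 44: divisors of 44: 1, 2, 4, 11, 22, 44; 44 is even.
n = 45: divisors of 45: 1, 3, 5, 9, 15, 45; 45 is odd.

n = 45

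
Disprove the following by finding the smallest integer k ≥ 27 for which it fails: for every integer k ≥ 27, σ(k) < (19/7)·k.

k = 60

A counterexample is any integer k ≥ 27 such that the claim fails; we check each in order.
For k = 27, 28, 29, 30, …, 57, 58, 59 the conclusion holds.
k = 60: σ(60) = 168; 168 ≥ 1140/7.
So k = 60 is the smallest counterexample.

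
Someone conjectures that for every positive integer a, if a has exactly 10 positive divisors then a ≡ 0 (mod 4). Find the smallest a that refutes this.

a = 162

For a = 48, 80, 112 the conclusion holds.
a = 162: τ(162) = 10; 162 ≡ 2 (mod 4).
Thus a = 162 disproves the claim, and no smaller a works.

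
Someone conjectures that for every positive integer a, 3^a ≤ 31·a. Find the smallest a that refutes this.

A counterexample is any positive integer a such that 3^a > 31·a; we check each in order.
a = 1: 3^a = 3 and 31·a = 31, so 3 ≤ 31.
a = 2: 3^a = 9 and 31·a = 62, so 9 ≤ 62.
a = 3: 3^a = 27 and 31·a = 93, so 27 ≤ 93.
a = 4: 3^a = 81 and 31·a = 124, so 81 ≤ 124.
a = 5: 3^a = 243 and 31·a = 155, so 243 > 155.

a = 5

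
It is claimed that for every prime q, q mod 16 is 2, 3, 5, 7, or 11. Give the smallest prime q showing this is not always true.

We need the least prime q for which the claim fails.
For q = 2, 3, 5, 7, 11 the conclusion holds.
q = 13: 13 mod 16 = 13 — not in {2, 3, 5, 7, 11}.
Thus q = 13 disproves the claim, and no smaller q works.

q = 13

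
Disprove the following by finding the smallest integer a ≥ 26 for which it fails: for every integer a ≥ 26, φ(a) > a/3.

a = 26: φ(26) = 12 and 26/3 = 26/3, so φ(26) > 26/3.
a = 27: φ(27) = 18 and 27/3 = 9, so φ(27) > 27/3.
a = 28: φ(28) = 12 and 28/3 = 28/3, so φ(28) > 28/3.
a = 29: φ(29) = 28 and 29/3 = 29/3, so φ(29) > 29/3.
a = 30: φ(30) = 8 and 30/3 = 10, so φ(30) ≤ 30/3.

a = 30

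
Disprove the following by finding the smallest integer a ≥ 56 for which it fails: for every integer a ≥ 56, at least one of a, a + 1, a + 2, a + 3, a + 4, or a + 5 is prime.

Check each integer a ≥ 56 in order until a, a + 1, a + 2, a + 3, a + 4, a + 5 are all composite.
For a = 56, 57, 58, 59, …, 87, 88, 89 the conclusion holds.
a = 90: 90 = 2 × 45; 91 = 7 × 13; 92 = 2 × 46; 93 = 3 × 31; 94 = 2 × 47; 95 = 5 × 19 — all composite.

a = 90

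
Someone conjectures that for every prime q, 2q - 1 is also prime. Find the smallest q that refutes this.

A counterexample is any prime q such that 2q - 1 is not prime; we check each in order.
q = 2: 2q - 1 = 3, prime.
q = 3: 2q - 1 = 5, prime.
q = 5: 2q - 1 = 9 = 3 × 3, not prime.

q = 5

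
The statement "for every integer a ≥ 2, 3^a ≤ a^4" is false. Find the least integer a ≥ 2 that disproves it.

a = 8

We need the least integer a ≥ 2 for which 3^a > a^4.
The first 6 eligible values, up to a = 7, all satisfy the conclusion.
a = 8: 3^a = 6561 and a^4 = 4096, so 6561 > 4096.
So a = 8 is the smallest counterexample.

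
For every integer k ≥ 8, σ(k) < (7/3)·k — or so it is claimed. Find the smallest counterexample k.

A counterexample is any integer k ≥ 8 such that the claim fails; we check each in order.
For k = 8, 9, 10, 11 the conclusion holds.
k = 12: σ(12) = 28; 28 ≥ 28.

k = 12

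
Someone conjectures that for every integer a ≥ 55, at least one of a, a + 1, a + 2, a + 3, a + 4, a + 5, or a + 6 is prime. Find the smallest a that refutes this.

The first 35 eligible values, up to a = 89, all satisfy the conclusion.
a = 90: 90 = 2 × 45; 91 = 7 × 13; 92 = 2 × 46; 93 = 3 × 31; 94 = 2 × 47; 95 = 5 × 19; 96 = 2 × 48 — all composite.
So a = 90 is the smallest counterexample.

a = 90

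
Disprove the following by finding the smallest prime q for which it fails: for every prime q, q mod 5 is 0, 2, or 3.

q = 11

The first 4 eligible values, up to q = 7, all satisfy the conclusion.
q = 11: 11 mod 5 = 1 — not in {0, 2, 3}.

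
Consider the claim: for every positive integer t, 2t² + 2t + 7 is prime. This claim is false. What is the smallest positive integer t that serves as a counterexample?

t = 6

The first 5 eligible values, up to t = 5, all satisfy the conclusion.
t = 6: 2t² + 2t + 7 = 91 = 7 × 13, composite.
Thus t = 6 disproves the claim, and no smaller t works.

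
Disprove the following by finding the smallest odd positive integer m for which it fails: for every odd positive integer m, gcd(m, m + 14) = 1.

For m = 1, 3, 5 the conclusion holds.
m = 7: gcd(7, 21) = 7.
So m = 7 is the smallest counterexample.

m = 7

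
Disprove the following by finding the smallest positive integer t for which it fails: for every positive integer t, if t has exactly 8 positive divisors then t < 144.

t = 152

For t = 24, 30, 40, 42, …, 135, 136, 138 the conclusion holds.
t = 152: τ(152) = 8; 152 ≥ 144.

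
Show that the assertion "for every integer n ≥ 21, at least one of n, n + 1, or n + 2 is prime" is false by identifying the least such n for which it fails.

n = 24

Check each integer n ≥ 21 in order until n, n + 1, n + 2 are all composite.
For n = 21, 22, 23 the conclusion holds.
n = 24: 24 = 2 × 12; 25 = 5 × 5; 26 = 2 × 13 — all composite.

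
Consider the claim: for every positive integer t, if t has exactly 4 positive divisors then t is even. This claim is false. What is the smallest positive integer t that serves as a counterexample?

We need the least positive integer t for which t has exactly 4 positive divisors but t is odd.
t = 6: divisors of 6: 1, 2, 3, 6; 6 is even.
t = 8: divisors of 8: 1, 2, 4, 8; 8 is even.
t = 10: divisors of 10: 1, 2, 5, 10; 10 is even.
t = 14: divisors of 14: 1, 2, 7, 14; 14 is even.
t = 15: divisors of 15: 1, 3, 5, 15; 15 is odd.
Hence t = 15 is a counterexample.

t = 15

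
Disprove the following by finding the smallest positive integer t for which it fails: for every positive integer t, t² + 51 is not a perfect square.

t = 7

The first 6 eligible values, up to t = 6, all satisfy the conclusion.
t = 7: 7² + 51 = 100 = 10², a perfect square.
Hence t = 7 is a counterexample.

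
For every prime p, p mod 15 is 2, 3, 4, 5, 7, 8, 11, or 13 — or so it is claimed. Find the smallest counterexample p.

p = 29

For p = 2, 3, 5, 7, 11, 13, 17, 19, 23 the conclusion holds.
p = 29: 29 mod 15 = 14 — not in {2, 3, 4, 5, 7, 8, 11, 13}.
Hence p = 29 is a counterexample.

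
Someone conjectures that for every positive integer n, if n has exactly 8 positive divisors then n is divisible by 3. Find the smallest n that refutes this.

For n = 24, 30 the conclusion holds.
n = 40: τ(40) = 8; 40 mod 3 = 1.

n = 40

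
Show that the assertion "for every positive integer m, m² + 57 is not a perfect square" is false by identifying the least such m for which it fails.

m = 8

A counterexample is any positive integer m such that m² + 57 is a perfect square; we check each in order.
For m = 1, 2, 3, 4, 5, 6, 7 the conclusion holds.
m = 8: 8² + 57 = 121 = 11², a perfect square.
So m = 8 is the smallest counterexample.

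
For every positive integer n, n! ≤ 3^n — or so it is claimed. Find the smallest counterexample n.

A counterexample is any positive integer n such that n! > 3^n; we check each in order.
n = 1: n! = 1 and 3^n = 3, so 1 ≤ 3.
n = 2: n! = 2 and 3^n = 9, so 2 ≤ 9.
n = 3: n! = 6 and 3^n = 27, so 6 ≤ 27.
n = 4: n! = 24 and 3^n = 81, so 24 ≤ 81.
n = 5: n! = 120 and 3^n = 243, so 120 ≤ 243.
n = 6: n! = 720 and 3^n = 729, so 720 ≤ 729.
n = 7: n! = 5040 and 3^n = 2187, so 5040 > 2187.
Hence n = 7 is a counterexample.

n = 7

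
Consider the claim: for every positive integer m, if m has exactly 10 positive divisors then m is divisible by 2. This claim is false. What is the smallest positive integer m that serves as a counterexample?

Check each positive integer m in order until m has exactly 10 positive divisors but m is not divisible by 2.
For m = 48, 80, 112, 162, 176, 208, 272, 304, 368 the conclusion holds.
m = 405: τ(405) = 10; 405 mod 2 = 1.

m = 405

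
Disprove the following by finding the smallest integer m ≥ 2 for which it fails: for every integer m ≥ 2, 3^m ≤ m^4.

m = 8

A counterexample is any integer m ≥ 2 such that 3^m > m^4; we check each in order.
For m = 2, 3, 4, 5, 6, 7 the conclusion holds.
m = 8: 3^m = 6561 and m^4 = 4096, so 6561 > 4096.
Hence m = 8 is a counterexample.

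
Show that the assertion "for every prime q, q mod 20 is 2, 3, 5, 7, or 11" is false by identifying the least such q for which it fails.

Check each prime q in order until the claim fails.
The first 5 eligible values, up to q = 11, all satisfy the conclusion.
q = 13: 13 mod 20 = 13 — not in {2, 3, 5, 7, 11}.

q = 13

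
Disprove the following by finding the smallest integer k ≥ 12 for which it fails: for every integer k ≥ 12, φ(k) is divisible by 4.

k = 14

For k = 12, 13 the conclusion holds.
k = 14: φ(14) = 6; 6 mod 4 = 2.
Hence k = 14 is a counterexample.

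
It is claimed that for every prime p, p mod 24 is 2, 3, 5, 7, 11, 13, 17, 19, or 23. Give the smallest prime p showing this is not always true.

p = 73

A counterexample is any prime p such that the claim fails; we check each in order.
For p = 2, 3, 5, 7, …, 61, 67, 71 the conclusion holds.
p = 73: 73 mod 24 = 1 — not in {2, 3, 5, 7, 11, 13, 17, 19, 23}.
Hence p = 73 is a counterexample.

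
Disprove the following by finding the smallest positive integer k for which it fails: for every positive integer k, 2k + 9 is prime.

k = 3

Check each positive integer k in order until 2k + 9 is not prime.
k = 1: 2k + 9 = 11, prime.
k = 2: 2k + 9 = 13, prime.
k = 3: 2k + 9 = 15 = 3 × 5, composite.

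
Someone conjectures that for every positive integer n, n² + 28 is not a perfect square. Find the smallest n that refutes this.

A counterexample is any positive integer n such that n² + 28 is a perfect square; we check each in order.
The first 5 eligible values, up to n = 5, all satisfy the conclusion.
n = 6: 6² + 28 = 64 = 8², a perfect square.

n = 6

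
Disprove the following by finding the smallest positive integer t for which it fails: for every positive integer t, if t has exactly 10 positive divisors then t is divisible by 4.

t = 162

We need the least positive integer t for which t has exactly 10 positive divisors but t is not divisible by 4.
For t = 48, 80, 112 the conclusion holds.
t = 162: τ(162) = 10; 162 mod 4 = 2.
Thus t = 162 disproves the claim, and no smaller t works.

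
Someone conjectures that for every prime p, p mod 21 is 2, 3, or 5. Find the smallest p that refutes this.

p = 7

A counterexample is any prime p such that the claim fails; we check each in order.
For p = 2, 3, 5 the conclusion holds.
p = 7: 7 mod 21 = 7 — not in {2, 3, 5}.
So p = 7 is the smallest counterexample.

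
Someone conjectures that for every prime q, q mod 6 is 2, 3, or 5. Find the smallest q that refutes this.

q = 7

For q = 2, 3, 5 the conclusion holds.
q = 7: 7 mod 6 = 1 — not in {2, 3, 5}.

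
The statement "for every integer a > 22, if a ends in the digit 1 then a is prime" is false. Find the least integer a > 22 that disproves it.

Check each integer a > 22 in order until a ends in the digit 1 but a is not prime.
For a = 31, 41 the conclusion holds.
a = 51: 51 ends in 1; 51 = 3 × 17, composite.

a = 51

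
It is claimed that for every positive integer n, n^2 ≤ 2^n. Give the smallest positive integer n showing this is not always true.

n = 3

A counterexample is any positive integer n such that n^2 > 2^n; we check each in order.
For n = 1, 2 the conclusion holds.
n = 3: n^2 = 9 and 2^n = 8, so 9 > 8.
Thus n = 3 disproves the claim, and no smaller n works.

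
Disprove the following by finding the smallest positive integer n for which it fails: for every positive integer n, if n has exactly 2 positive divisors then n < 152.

n = 157

Check each positive integer n in order until n has exactly 2 positive divisors but the claim fails.
The first 36 eligible values, up to n = 151, all satisfy the conclusion.
n = 157: τ(157) = 2; 157 ≥ 152.
Hence n = 157 is a counterexample.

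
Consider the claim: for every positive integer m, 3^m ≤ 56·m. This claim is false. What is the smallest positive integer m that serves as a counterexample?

A counterexample is any positive integer m such that 3^m > 56·m; we check each in order.
The first 5 eligible values, up to m = 5, all satisfy the conclusion.
m = 6: 3^m = 729 and 56·m = 336, so 729 > 336.

m = 6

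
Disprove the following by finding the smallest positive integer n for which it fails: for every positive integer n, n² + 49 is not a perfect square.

For n = 1, 2, 3, 4, …, 21, 22, 23 the conclusion holds.
n = 24: 24² + 49 = 625 = 25², a perfect square.

n = 24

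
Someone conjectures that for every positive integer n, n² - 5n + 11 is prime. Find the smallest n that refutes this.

Check each positive integer n in order until n² - 5n + 11 is not prime.
For n = 1, 2, 3, 4, 5, 6 the conclusion holds.
n = 7: n² - 5n + 11 = 25 = 5 × 5, composite.
So n = 7 is the smallest counterexample.

n = 7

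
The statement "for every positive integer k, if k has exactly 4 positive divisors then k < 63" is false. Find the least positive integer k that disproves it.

Check each positive integer k in order until k has exactly 4 positive divisors but the claim fails.
For k = 6, 8, 10, 14, …, 57, 58, 62 the conclusion holds.
k = 65: τ(65) = 4; 65 ≥ 63.

k = 65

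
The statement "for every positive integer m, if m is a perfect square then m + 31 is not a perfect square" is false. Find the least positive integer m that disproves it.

m = 225

A counterexample is any positive integer m such that m is a perfect square but m + 31 is a perfect square; we check each in order.
The first 14 eligible values, up to m = 196, all satisfy the conclusion.
m = 225: 225 = 15² and 225 + 31 = 256 = 16².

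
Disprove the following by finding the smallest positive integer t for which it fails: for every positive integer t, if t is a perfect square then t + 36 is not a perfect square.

t = 64

Check each positive integer t in order until t is a perfect square but t + 36 is a perfect square.
t = 1: 1 + 36 = 37, not a perfect square.
t = 4: 4 + 36 = 40, not a perfect square.
t = 9: 9 + 36 = 45, not a perfect square.
t = 16: 16 + 36 = 52, not a perfect square.
t = 25: 25 + 36 = 61, not a perfect square.
t = 36: 36 + 36 = 72, not a perfect square.
t = 49: 49 + 36 = 85, not a perfect square.
t = 64: 64 = 8² and 64 + 36 = 100 = 10².
So t = 64 is the smallest counterexample.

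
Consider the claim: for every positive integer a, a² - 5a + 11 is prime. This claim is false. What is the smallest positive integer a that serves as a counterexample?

a = 7

We need the least positive integer a for which a² - 5a + 11 is not prime.
For a = 1, 2, 3, 4, 5, 6 the conclusion holds.
a = 7: a² - 5a + 11 = 25 = 5 × 5, composite.
So a = 7 is the smallest counterexample.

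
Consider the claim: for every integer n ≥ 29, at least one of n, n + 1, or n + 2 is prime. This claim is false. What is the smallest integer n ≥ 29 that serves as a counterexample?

n = 29: 29 is prime.
n = 30: 31 is prime.
n = 31: 31 is prime.
n = 32: 32 = 2 × 16; 33 = 3 × 11; 34 = 2 × 17 — all composite.
Hence n = 32 is a counterexample.

n = 32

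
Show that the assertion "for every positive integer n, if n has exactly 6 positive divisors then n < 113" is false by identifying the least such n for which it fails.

n = 116

We need the least positive integer n for which n has exactly 6 positive divisors but the claim fails.
For n = 12, 18, 20, 28, …, 92, 98, 99 the conclusion holds.
n = 116: τ(116) = 6; 116 ≥ 113.
So n = 116 is the smallest counterexample.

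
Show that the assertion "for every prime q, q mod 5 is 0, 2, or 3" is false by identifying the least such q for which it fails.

A counterexample is any prime q such that the claim fails; we check each in order.
The first 4 eligible values, up to q = 7, all satisfy the conclusion.
q = 11: 11 mod 5 = 1 — not in {0, 2, 3}.
Thus q = 11 disproves the claim, and no smaller q works.

q = 11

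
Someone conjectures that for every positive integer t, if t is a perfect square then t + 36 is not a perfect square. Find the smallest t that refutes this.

t = 64

We need the least positive integer t for which t is a perfect square but t + 36 is a perfect square.
The first 7 eligible values, up to t = 49, all satisfy the conclusion.
t = 64: 64 = 8² and 64 + 36 = 100 = 10².
Hence t = 64 is a counterexample.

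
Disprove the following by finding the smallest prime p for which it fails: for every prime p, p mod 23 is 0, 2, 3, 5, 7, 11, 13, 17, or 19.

The first 9 eligible values, up to p = 23, all satisfy the conclusion.
p = 29: 29 mod 23 = 6 — not in {0, 2, 3, 5, 7, 11, 13, 17, 19}.

p = 29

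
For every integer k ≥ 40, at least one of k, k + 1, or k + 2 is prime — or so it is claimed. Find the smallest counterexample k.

Check each integer k ≥ 40 in order until k, k + 1, k + 2 are all composite.
For k = 40, 41, 42, 43 the conclusion holds.
k = 44: 44 = 2 × 22; 45 = 3 × 15; 46 = 2 × 23 — all composite.
Thus k = 44 disproves the claim, and no smaller k works.

k = 44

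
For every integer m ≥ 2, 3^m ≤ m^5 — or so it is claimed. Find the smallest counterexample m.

The first 9 eligible values, up to m = 10, all satisfy the conclusion.
m = 11: 3^m = 177147 and m^5 = 161051, so 177147 > 161051.

m = 11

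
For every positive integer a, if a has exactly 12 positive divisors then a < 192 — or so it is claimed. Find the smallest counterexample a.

a = 198

Check each positive integer a in order until a has exactly 12 positive divisors but the claim fails.
For a = 60, 72, 84, 90, …, 150, 156, 160 the conclusion holds.
a = 198: τ(198) = 12; 198 ≥ 192.
Thus a = 198 disproves the claim, and no smaller a works.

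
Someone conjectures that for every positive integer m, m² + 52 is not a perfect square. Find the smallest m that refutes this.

m = 12

We need the least positive integer m for which m² + 52 is a perfect square.
The first 11 eligible values, up to m = 11, all satisfy the conclusion.
m = 12: 12² + 52 = 196 = 14², a perfect square.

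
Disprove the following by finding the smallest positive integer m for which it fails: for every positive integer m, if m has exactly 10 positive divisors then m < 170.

A counterexample is any positive integer m such that m has exactly 10 positive divisors but the claim fails; we check each in order.
For m = 48, 80, 112, 162 the conclusion holds.
m = 176: τ(176) = 10; 176 ≥ 170.

m = 176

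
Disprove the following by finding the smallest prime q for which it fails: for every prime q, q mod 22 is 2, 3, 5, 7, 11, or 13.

q = 17

For q = 2, 3, 5, 7, 11, 13 the conclusion holds.
q = 17: 17 mod 22 = 17 — not in {2, 3, 5, 7, 11, 13}.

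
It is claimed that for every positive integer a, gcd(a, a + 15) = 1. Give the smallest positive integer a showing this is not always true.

a = 3

a = 1: gcd(1, 16) = 1.
a = 2: gcd(2, 17) = 1.
a = 3: gcd(3, 18) = 3.
So a = 3 is the smallest counterexample.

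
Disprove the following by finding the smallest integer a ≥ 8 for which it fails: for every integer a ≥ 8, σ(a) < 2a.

A counterexample is any integer a ≥ 8 such that the claim fails; we check each in order.
The first 4 eligible values, up to a = 11, all satisfy the conclusion.
a = 12: σ(12) = 28; 28 ≥ 24.
Hence a = 12 is a counterexample.

a = 12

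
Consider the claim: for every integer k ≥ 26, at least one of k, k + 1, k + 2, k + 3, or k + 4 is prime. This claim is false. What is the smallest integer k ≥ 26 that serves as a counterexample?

k = 32

For k = 26, 27, 28, 29, 30, 31 the conclusion holds.
k = 32: 32 = 2 × 16; 33 = 3 × 11; 34 = 2 × 17; 35 = 5 × 7; 36 = 2 × 18 — all composite.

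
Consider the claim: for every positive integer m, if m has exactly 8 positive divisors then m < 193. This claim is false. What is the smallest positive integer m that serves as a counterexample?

A counterexample is any positive integer m such that m has exactly 8 positive divisors but the claim fails; we check each in order.
The first 30 eligible values, up to m = 190, all satisfy the conclusion.
m = 195: τ(195) = 8; 195 ≥ 193.
So m = 195 is the smallest counterexample.

m = 195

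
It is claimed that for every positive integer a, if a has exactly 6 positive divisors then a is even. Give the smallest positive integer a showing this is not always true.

a = 12: divisors of 12: 1, 2, 3, 4, 6, 12; 12 is even.
a = 18: divisors of 18: 1, 2, 3, 6, 9, 18; 18 is even.
a = 20: divisors of 20: 1, 2, 4, 5, 10, 20; 20 is even.
a = 28: divisors of 28: 1, 2, 4, 7, 14, 28; 28 is even.
a = 32: divisors of 32: 1, 2, 4, 8, 16, 32; 32 is even.
a = 44: divisors of 44: 1, 2, 4, 11, 22, 44; 44 is even.
a = 45: divisors of 45: 1, 3, 5, 9, 15, 45; 45 is odd.

a = 45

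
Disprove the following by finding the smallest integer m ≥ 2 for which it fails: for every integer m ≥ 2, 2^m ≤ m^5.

We need the least integer m ≥ 2 for which 2^m > m^5.
The first 21 eligible values, up to m = 22, all satisfy the conclusion.
m = 23: 2^m = 8388608 and m^5 = 6436343, so 8388608 > 6436343.
So m = 23 is the smallest counterexample.

m = 23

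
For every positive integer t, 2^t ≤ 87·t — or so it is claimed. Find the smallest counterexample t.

For t = 1, 2, 3, 4, 5, 6, 7, 8, 9 the conclusion holds.
t = 10: 2^t = 1024 and 87·t = 870, so 1024 > 870.
Thus t = 10 disproves the claim, and no smaller t works.

t = 10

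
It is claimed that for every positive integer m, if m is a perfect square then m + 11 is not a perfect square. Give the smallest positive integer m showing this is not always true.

m = 25

Check each positive integer m in order until m is a perfect square but m + 11 is a perfect square.
m = 1: 1 + 11 = 12, not a perfect square.
m = 4: 4 + 11 = 15, not a perfect square.
m = 9: 9 + 11 = 20, not a perfect square.
m = 16: 16 + 11 = 27, not a perfect square.
m = 25: 25 = 5² and 25 + 11 = 36 = 6².
So m = 25 is the smallest counterexample.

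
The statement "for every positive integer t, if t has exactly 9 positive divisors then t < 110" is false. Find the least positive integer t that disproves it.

t = 196

Check each positive integer t in order until t has exactly 9 positive divisors but the claim fails.
For t = 36, 100 the conclusion holds.
t = 196: τ(196) = 9; 196 ≥ 110.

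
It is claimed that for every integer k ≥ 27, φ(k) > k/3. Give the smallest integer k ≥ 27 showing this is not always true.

k = 30

Check each integer k ≥ 27 in order until the claim fails.
k = 27: φ(27) = 18 and 27/3 = 9, so φ(27) > 27/3.
k = 28: φ(28) = 12 and 28/3 = 28/3, so φ(28) > 28/3.
k = 29: φ(29) = 28 and 29/3 = 29/3, so φ(29) > 29/3.
k = 30: φ(30) = 8 and 30/3 = 10, so φ(30) ≤ 30/3.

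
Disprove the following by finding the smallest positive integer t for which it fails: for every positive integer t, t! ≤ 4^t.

Check each positive integer t in order until t! > 4^t.
The first 8 eligible values, up to t = 8, all satisfy the conclusion.
t = 9: t! = 362880 and 4^t = 262144, so 362880 > 262144.
So t = 9 is the smallest counterexample.

t = 9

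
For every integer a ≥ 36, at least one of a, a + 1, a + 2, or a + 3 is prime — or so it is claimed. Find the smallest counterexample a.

The first 12 eligible values, up to a = 47, all satisfy the conclusion.
a = 48: 48 = 2 × 24; 49 = 7 × 7; 50 = 2 × 25; 51 = 3 × 17 — all composite.
Hence a = 48 is a counterexample.

a = 48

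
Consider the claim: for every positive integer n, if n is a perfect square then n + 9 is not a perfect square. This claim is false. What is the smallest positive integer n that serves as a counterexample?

n = 16

For n = 1, 4, 9 the conclusion holds.
n = 16: 16 = 4² and 16 + 9 = 25 = 5².
Hence n = 16 is a counterexample.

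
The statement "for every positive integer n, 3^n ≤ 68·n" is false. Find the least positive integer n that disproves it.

We need the least positive integer n for which 3^n > 68·n.
The first 5 eligible values, up to n = 5, all satisfy the conclusion.
n = 6: 3^n = 729 and 68·n = 408, so 729 > 408.
Hence n = 6 is a counterexample.

n = 6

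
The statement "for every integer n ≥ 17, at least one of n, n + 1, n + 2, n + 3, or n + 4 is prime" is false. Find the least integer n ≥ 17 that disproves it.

n = 17: 17 is prime.
n = 18: 19 is prime.
n = 19: 19 is prime.
n = 20: 23 is prime.
n = 21: 23 is prime.
n = 22: 23 is prime.
n = 23: 23 is prime.
n = 24: 24 = 2 × 12; 25 = 5 × 5; 26 = 2 × 13; 27 = 3 × 9; 28 = 2 × 14 — all composite.

n = 24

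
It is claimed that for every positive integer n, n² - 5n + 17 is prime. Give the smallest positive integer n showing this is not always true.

A counterexample is any positive integer n such that n² - 5n + 17 is not prime; we check each in order.
The first 12 eligible values, up to n = 12, all satisfy the conclusion.
n = 13: n² - 5n + 17 = 121 = 11 × 11, composite.
Hence n = 13 is a counterexample.

n = 13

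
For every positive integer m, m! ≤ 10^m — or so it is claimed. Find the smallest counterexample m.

m = 25

Check each positive integer m in order until m! > 10^m.
The first 24 eligible values, up to m = 24, all satisfy the conclusion.
m = 25: m! = 15511210043330985984000000 and 10^m = 10000000000000000000000000, so 15511210043330985984000000 > 10000000000000000000000000.
Hence m = 25 is a counterexample.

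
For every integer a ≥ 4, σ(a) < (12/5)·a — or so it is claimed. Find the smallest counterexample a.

We need the least integer a ≥ 4 for which the claim fails.
For a = 4, 5, 6, 7, …, 21, 22, 23 the conclusion holds.
a = 24: σ(24) = 60; 60 ≥ 288/5.

a = 24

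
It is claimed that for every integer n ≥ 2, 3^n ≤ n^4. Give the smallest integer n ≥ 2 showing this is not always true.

n = 8

We need the least integer n ≥ 2 for which 3^n > n^4.
n = 2: 3^n = 9 and n^4 = 16, so 9 ≤ 16.
n = 3: 3^n = 27 and n^4 = 81, so 27 ≤ 81.
n = 4: 3^n = 81 and n^4 = 256, so 81 ≤ 256.
n = 5: 3^n = 243 and n^4 = 625, so 243 ≤ 625.
n = 6: 3^n = 729 and n^4 = 1296, so 729 ≤ 1296.
n = 7: 3^n = 2187 and n^4 = 2401, so 2187 ≤ 2401.
n = 8: 3^n = 6561 and n^4 = 4096, so 6561 > 4096.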